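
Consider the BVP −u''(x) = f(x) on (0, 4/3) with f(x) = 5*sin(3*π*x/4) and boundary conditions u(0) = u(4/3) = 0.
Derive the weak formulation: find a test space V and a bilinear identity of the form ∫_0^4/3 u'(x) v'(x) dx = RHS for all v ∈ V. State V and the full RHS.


V = H^1_0(0, 4/3) (so v(0) = v(4/3) = 0); weak form: ∫_0^4/3 u'v' dx = ∫_0^4/3 (5*sin(3*π*x/4)) v dx for all v ∈ V.

Multiply both sides by a test function v and integrate from 0 to 4/3:
  ∫_0^4/3 −u''(x) v(x) dx = ∫_0^4/3 f(x) v(x) dx.
Integrate the LHS by parts once:
  ∫_0^4/3 −u'' v dx = −[u'(x) v(x)]_0^4/3 + ∫_0^4/3 u'(x) v'(x) dx.
Thus ∫_0^4/3 u'(x) v'(x) dx = ∫_0^4/3 f(x) v(x) dx + [u'(x) v(x)]_0^4/3.
Choose V so that boundary terms are either known or forced to vanish.
u is Dirichlet: u(0) = u(4/3) = 0. Let V = H^1_0(0, 4/3); then v(0) = v(4/3) = 0, and [u' v]_0^4/3 = 0.
Weak formulation: find u (satisfying any essential BC) such that ∫_0^4/3 u'(x) v'(x) dx = ∫_0^4/3 f v dx for all v ∈ V.
Substituting f(x) = 5*sin(3*π*x/4), the right-hand side is ∫_0^4/3 (5*sin(3*π*x/4)) v dx.


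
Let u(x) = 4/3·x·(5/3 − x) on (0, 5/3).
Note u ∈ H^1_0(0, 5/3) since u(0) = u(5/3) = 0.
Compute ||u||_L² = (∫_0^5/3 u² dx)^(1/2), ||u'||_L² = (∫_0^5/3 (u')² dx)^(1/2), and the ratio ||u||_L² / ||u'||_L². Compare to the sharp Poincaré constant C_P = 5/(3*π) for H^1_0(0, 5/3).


||u||_L² / ||u'||_L² = sqrt(10)/6 < C_P = 5/(3*π).

u(x) = 4/3·x·(5/3 − x), so u'(x) = 20/9 - 8*x/3.
u(x) = 4/3·x·(5/3 − x) vanishes at x = 0 and x = 5/3, so u ∈ H^1_0(0, 5/3). Differentiate via the product rule and integrate the resulting polynomials term by term.
  ∫_0^5/3 u² dx = ∫_0^5/3 (16*x^4/9 - 160*x^3/27 + 400*x^2/81) dx. Term by term:
    ∫_0^5/3 16*x^4/9 dx = 10000/2187;  ∫_0^5/3 -160*x^3/27 dx = -25000/2187;  ∫_0^5/3 400*x^2/81 dx = 50000/6561.
  Sum: 10000/2187 − 25000/2187 + 50000/6561 = 5000/6561.
  ∫_0^5/3 (u')² dx = ∫_0^5/3 (64*x^2/9 - 320*x/27 + 400/81) dx. Term by term:
    ∫_0^5/3 64*x^2/9 dx = 8000/729;  ∫_0^5/3 -320*x/27 dx = -4000/243;  ∫_0^5/3 400/81 dx = 2000/243.
  Sum: 8000/729 − 4000/243 + 2000/243 = 2000/729.
∫_0^5/3 u² dx = 5000/6561, so ||u||_L² = 50*sqrt(2)/81.
∫_0^5/3 (u')² dx = 2000/729, so ||u'||_L² = 20*sqrt(5)/27.
Ratio ||u||_L² / ||u'||_L² = sqrt(10)/6.
Sharp Poincaré constant on H^1_0(0, 5/3) is C_P = L/π = 5/(3*π), achieved by sin(3*π/5·x).
A polynomial bump cannot attain the sharp Poincaré constant (only the first sine eigenfunction does), so the ratio is strictly less than C_P, consistent with ||u||_L² ≤ C_P ||u'||_L².


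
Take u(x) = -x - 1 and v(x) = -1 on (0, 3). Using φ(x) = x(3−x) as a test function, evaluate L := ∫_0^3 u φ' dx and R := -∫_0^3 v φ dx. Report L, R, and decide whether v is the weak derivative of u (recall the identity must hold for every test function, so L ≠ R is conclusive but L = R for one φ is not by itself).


LHS = 9/2, RHS = 9/2. Yes, v = u' weakly.

u(x) = -x - 1, classical derivative u'(x) = -1.
φ(x) = x(3−x), so φ'(x) = 3 - 2*x.
Note φ(0) = φ(3) = 0, so the boundary term u·φ vanishes.
LHS = ∫_0^3 u(x) φ'(x) dx = ∫_0^3 (2*x^2 - x - 3) dx. Term by term:
  ∫_0^3 2*x^2 dx = 18;  ∫_0^3 -x dx = -9/2;  ∫_0^3 -3 dx = -9.
Sum: 18 − 9/2 − 9 = 9/2.
So LHS = 9/2.
∫_0^3 v(x) φ(x) dx = ∫_0^3 (x^2 - 3*x) dx. Term by term:
  ∫_0^3 x^2 dx = 9;  ∫_0^3 -3*x dx = -27/2.
Sum: 9 − 27/2 = -9/2.
So RHS = -∫_0^3 v(x) φ(x) dx = 9/2.
LHS = RHS, so the identity holds for this test φ.
Moreover u is smooth here and v(x) = u'(x) = -1 pointwise, so the identity holds for every test function. Hence v is the weak derivative of u.


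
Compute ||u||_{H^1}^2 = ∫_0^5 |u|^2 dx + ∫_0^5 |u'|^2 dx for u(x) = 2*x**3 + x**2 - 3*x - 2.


||u||_{H^1}^2 = 2989855/42

The H^1 norm (squared) on an interval (0, L) is
  ||u||_{H^1}^2 = ∫_0^L u(x)^2 dx + ∫_0^L u'(x)^2 dx.
Compute u'(x) = 6*x**2 + 2*x - 3.
Then u(x)^2 = 4*x**6 + 4*x**5 - 11*x**4 - 14*x**3 + 5*x**2 + 12*x + 4 and u'(x)^2 = 36*x**4 + 24*x**3 - 32*x**2 - 12*x + 9.
Integrate each monomial from 0 to 5 using ∫_0^5 c·x^n dx = c·5^(n+1)/(n+1):
  ∫_0^5 u(x)^2 dx = ∫_0^5 (4*x^6 + 4*x^5 - 11*x^4 - 14*x^3 + 5*x^2 + 12*x + 4) dx. Term by term:
    ∫_0^5 4*x^6 dx = 312500/7;  ∫_0^5 4*x^5 dx = 31250/3;  ∫_0^5 -11*x^4 dx = -6875;
    ∫_0^5 -14*x^3 dx = -4375/2;  ∫_0^5 5*x^2 dx = 625/3;  ∫_0^5 12*x dx = 150;
    ∫_0^5 4 dx = 20.
  Sum: 312500/7 + 31250/3 − 6875 − 4375/2 + 625/3 + 150 + 20 = 649255/14.
  ∫_0^5 u'(x)^2 dx = ∫_0^5 (36*x^4 + 24*x^3 - 32*x^2 - 12*x + 9) dx. Term by term:
    ∫_0^5 36*x^4 dx = 22500;  ∫_0^5 24*x^3 dx = 3750;  ∫_0^5 -32*x^2 dx = -4000/3;
    ∫_0^5 -12*x dx = -150;  ∫_0^5 9 dx = 45.
  Sum: 22500 + 3750 − 4000/3 − 150 + 45 = 74435/3.
Adding: ||u||_{H^1}^2 = 649255/14 + 74435/3 = 2989855/42.


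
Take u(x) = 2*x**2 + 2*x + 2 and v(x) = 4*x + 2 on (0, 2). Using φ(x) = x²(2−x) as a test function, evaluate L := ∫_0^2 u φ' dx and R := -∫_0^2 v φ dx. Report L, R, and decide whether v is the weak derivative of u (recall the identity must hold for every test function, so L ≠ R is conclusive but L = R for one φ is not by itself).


LHS = -136/15, RHS = -136/15. Yes, v = u' weakly.

u(x) = 2*x**2 + 2*x + 2, classical derivative u'(x) = 4*x + 2.
φ(x) = x²(2−x), so φ'(x) = x*(4 - 3*x).
Note φ(0) = φ(2) = 0, so the boundary term u·φ vanishes.
LHS = ∫_0^2 u(x) φ'(x) dx = ∫_0^2 (-6*x^4 + 2*x^3 + 2*x^2 + 8*x) dx. Term by term:
  ∫_0^2 -6*x^4 dx = -192/5;  ∫_0^2 2*x^3 dx = 8;  ∫_0^2 2*x^2 dx = 16/3;
  ∫_0^2 8*x dx = 16.
Sum: -192/5 + 8 + 16/3 + 16 = -136/15.
So LHS = -136/15.
∫_0^2 v(x) φ(x) dx = ∫_0^2 (-4*x^4 + 6*x^3 + 4*x^2) dx. Term by term:
  ∫_0^2 -4*x^4 dx = -128/5;  ∫_0^2 6*x^3 dx = 24;  ∫_0^2 4*x^2 dx = 32/3.
Sum: -128/5 + 24 + 32/3 = 136/15.
So RHS = -∫_0^2 v(x) φ(x) dx = -136/15.
LHS = RHS, so the identity holds for this test φ.
Moreover u is smooth here and v(x) = u'(x) = 4*x + 2 pointwise, so the identity holds for every test function. Hence v is the weak derivative of u.


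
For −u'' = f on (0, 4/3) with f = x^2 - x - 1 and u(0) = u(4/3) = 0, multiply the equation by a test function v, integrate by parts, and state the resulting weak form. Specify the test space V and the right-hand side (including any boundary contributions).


V = H^1_0(0, 4/3) (so v(0) = v(4/3) = 0); weak form: ∫_0^4/3 u'v' dx = ∫_0^4/3 (x^2 - x - 1) v dx for all v ∈ V.

Multiply both sides by a test function v and integrate from 0 to 4/3:
  ∫_0^4/3 −u''(x) v(x) dx = ∫_0^4/3 f(x) v(x) dx.
Integrate the LHS by parts once:
  ∫_0^4/3 −u'' v dx = −[u'(x) v(x)]_0^4/3 + ∫_0^4/3 u'(x) v'(x) dx.
Thus ∫_0^4/3 u'(x) v'(x) dx = ∫_0^4/3 f(x) v(x) dx + [u'(x) v(x)]_0^4/3.
Choose V so that boundary terms are either known or forced to vanish.
u is Dirichlet: u(0) = u(4/3) = 0. Let V = H^1_0(0, 4/3); then v(0) = v(4/3) = 0, and [u' v]_0^4/3 = 0.
Weak formulation: find u (satisfying any essential BC) such that ∫_0^4/3 u'(x) v'(x) dx = ∫_0^4/3 f v dx for all v ∈ V.
Substituting f(x) = x^2 - x - 1, the right-hand side is ∫_0^4/3 (x^2 - x - 1) v dx.


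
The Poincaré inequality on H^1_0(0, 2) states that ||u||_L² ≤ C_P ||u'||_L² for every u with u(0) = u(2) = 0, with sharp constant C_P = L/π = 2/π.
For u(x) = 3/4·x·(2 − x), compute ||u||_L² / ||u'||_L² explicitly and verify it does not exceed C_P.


||u||_L² / ||u'||_L² = sqrt(10)/5 < C_P = 2/π.

u(x) = 3/4·x·(2 − x), so u'(x) = 3/2 - 3*x/2.
u(x) = 3/4·x·(2 − x) vanishes at x = 0 and x = 2, so u ∈ H^1_0(0, 2). Differentiate via the product rule and integrate the resulting polynomials term by term.
  ∫_0^2 u² dx = ∫_0^2 (9*x^4/16 - 9*x^3/4 + 9*x^2/4) dx. Term by term:
    ∫_0^2 9*x^4/16 dx = 18/5;  ∫_0^2 -9*x^3/4 dx = -9;  ∫_0^2 9*x^2/4 dx = 6.
  Sum: 18/5 − 9 + 6 = 3/5.
  ∫_0^2 (u')² dx = ∫_0^2 (9*x^2/4 - 9*x/2 + 9/4) dx. Term by term:
    ∫_0^2 9*x^2/4 dx = 6;  ∫_0^2 -9*x/2 dx = -9;  ∫_0^2 9/4 dx = 9/2.
  Sum: 6 − 9 + 9/2 = 3/2.
∫_0^2 u² dx = 3/5, so ||u||_L² = sqrt(15)/5.
∫_0^2 (u')² dx = 3/2, so ||u'||_L² = sqrt(6)/2.
Ratio ||u||_L² / ||u'||_L² = sqrt(10)/5.
Sharp Poincaré constant on H^1_0(0, 2) is C_P = L/π = 2/π, achieved by sin(π/2·x).
A polynomial bump cannot attain the sharp Poincaré constant (only the first sine eigenfunction does), so the ratio is strictly less than C_P, consistent with ||u||_L² ≤ C_P ||u'||_L².


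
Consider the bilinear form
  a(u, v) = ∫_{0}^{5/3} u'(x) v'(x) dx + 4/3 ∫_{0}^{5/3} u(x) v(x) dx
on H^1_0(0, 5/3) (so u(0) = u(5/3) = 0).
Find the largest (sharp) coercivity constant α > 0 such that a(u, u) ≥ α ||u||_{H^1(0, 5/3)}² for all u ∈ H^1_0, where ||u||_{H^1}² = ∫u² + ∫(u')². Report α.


α = 1

Coercivity of a(·,·) on H^1_0(0, 5/3) means a(u, u) ≥ α ||u||_{H^1}² for every u ∈ H^1_0.
The interval has length L = 5/3, and Poincaré/coercivity depend only on L. Here a(u, u) = ∫(u')² + (4/3)·∫u².
Here c = 4/3 ≥ 1, so a(u,u) = ∫(u')² + c∫u² ≥ ∫(u')² + ∫u² = ||u||_{H^1}², i.e. α = 1 works. No larger α is possible: a(u,u) ≥ α||u||_{H^1}² means (1−α)∫(u')² ≥ (α−c)∫u², and for the modes u_n = sin(nπ(x−x₀)/L) (x₀ the left endpoint) one has ∫u_n²/∫(u_n')² = (L/(nπ))² → 0, so a(u_n,u_n)/||u_n||_{H^1}² → 1. Hence the optimal constant is α = 1.
Therefore α = 1.


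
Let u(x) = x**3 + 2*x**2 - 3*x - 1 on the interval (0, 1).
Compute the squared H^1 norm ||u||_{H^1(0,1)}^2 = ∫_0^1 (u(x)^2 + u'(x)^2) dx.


||u||_{H^1}^2 = 1409/210

The H^1 norm (squared) on an interval (0, L) is
  ||u||_{H^1}^2 = ∫_0^L u(x)^2 dx + ∫_0^L u'(x)^2 dx.
Compute u'(x) = 3*x**2 + 4*x - 3.
Then u(x)^2 = x**6 + 4*x**5 - 2*x**4 - 14*x**3 + 5*x**2 + 6*x + 1 and u'(x)^2 = 9*x**4 + 24*x**3 - 2*x**2 - 24*x + 9.
Integrate each monomial from 0 to 1 using ∫_0^1 c·x^n dx = c·1^(n+1)/(n+1):
  ∫_0^1 u(x)^2 dx = ∫_0^1 (x^6 + 4*x^5 - 2*x^4 - 14*x^3 + 5*x^2 + 6*x + 1) dx. Term by term:
    ∫_0^1 x^6 dx = 1/7;  ∫_0^1 4*x^5 dx = 2/3;  ∫_0^1 -2*x^4 dx = -2/5;
    ∫_0^1 -14*x^3 dx = -7/2;  ∫_0^1 5*x^2 dx = 5/3;  ∫_0^1 6*x dx = 3;
    ∫_0^1 1 dx = 1.
  Sum: 1/7 + 2/3 − 2/5 − 7/2 + 5/3 + 3 + 1 = 541/210.
  ∫_0^1 u'(x)^2 dx = ∫_0^1 (9*x^4 + 24*x^3 - 2*x^2 - 24*x + 9) dx. Term by term:
    ∫_0^1 9*x^4 dx = 9/5;  ∫_0^1 24*x^3 dx = 6;  ∫_0^1 -2*x^2 dx = -2/3;
    ∫_0^1 -24*x dx = -12;  ∫_0^1 9 dx = 9.
  Sum: 9/5 + 6 − 2/3 − 12 + 9 = 62/15.
Adding: ||u||_{H^1}^2 = 541/210 + 62/15 = 1409/210.


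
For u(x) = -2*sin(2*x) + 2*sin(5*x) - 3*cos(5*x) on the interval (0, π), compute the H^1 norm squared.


||u||_{H^1(0,π)}^2 = -416/7 + 179*π

u'(x) = 15*sin(5*x) - 4*cos(2*x) + 10*cos(5*x).
Expand u² and (u')² and integrate term by term on (0, π), using: for integers n ≥ 1, ∫_0^π sin²(nx) dx = ∫_0^π cos²(nx) dx = π/2; for n ≠ n', ∫_0^π sin(nx)sin(n'x) dx = ∫_0^π cos(nx)cos(n'x) dx = 0; and by product-to-sum, ∫_0^π sin(nx)cos(n'x) dx = ½∫_0^π [sin((n+n')x) + sin((n−n')x)] dx, which is 0 when n+n' is even and 2n/(n²−n'²) when n+n' is odd (it need not vanish on (0, π)).
  u² squared terms: (-3)²·∫cos(5x)² dx = 9·π/2 = 9*π/2;  (-2)²·∫sin(2x)² dx = 4·π/2 = 2*π;  (2)²·∫sin(5x)² dx = 4·π/2 = 2*π.
  u² cross terms: 2·(-3)·(-2)·∫cos(5x)·sin(2x) dx = 12·(-4/21) = -16/7;  2·(-3)·(2)·∫cos(5x)·sin(5x) dx = -12·(0) = 0;  2·(-2)·(2)·∫sin(2x)·sin(5x) dx = -8·(0) = 0.
  So ∫_0^π u² dx = 9*π/2 + 2*π + 2*π − 16/7 + 0 + 0 = -16/7 + 17*π/2.
  (u')² squared terms: (-4)²·∫cos(2x)² dx = 16·π/2 = 8*π;  (10)²·∫cos(5x)² dx = 100·π/2 = 50*π;  (15)²·∫sin(5x)² dx = 225·π/2 = 225*π/2.
  (u')² cross terms: 2·(-4)·(10)·∫cos(2x)·cos(5x) dx = -80·(0) = 0;  2·(-4)·(15)·∫cos(2x)·sin(5x) dx = -120·(10/21) = -400/7;  2·(10)·(15)·∫cos(5x)·sin(5x) dx = 300·(0) = 0.
  So ∫_0^π (u')² dx = 8*π + 50*π + 225*π/2 + 0 − 400/7 + 0 = -400/7 + 341*π/2.
||u||_{H^1}^2 = (-16/7 + 17*π/2) + (-400/7 + 341*π/2) = -416/7 + 179*π.


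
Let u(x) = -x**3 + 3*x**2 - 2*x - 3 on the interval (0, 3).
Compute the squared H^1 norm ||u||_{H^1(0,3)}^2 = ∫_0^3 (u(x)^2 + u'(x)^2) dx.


||u||_{H^1}^2 = 6519/70

The H^1 norm (squared) on an interval (0, L) is
  ||u||_{H^1}^2 = ∫_0^L u(x)^2 dx + ∫_0^L u'(x)^2 dx.
Compute u'(x) = -3*x**2 + 6*x - 2.
Then u(x)^2 = x**6 - 6*x**5 + 13*x**4 - 6*x**3 - 14*x**2 + 12*x + 9 and u'(x)^2 = 9*x**4 - 36*x**3 + 48*x**2 - 24*x + 4.
Integrate each monomial from 0 to 3 using ∫_0^3 c·x^n dx = c·3^(n+1)/(n+1):
  ∫_0^3 u(x)^2 dx = ∫_0^3 (x^6 - 6*x^5 + 13*x^4 - 6*x^3 - 14*x^2 + 12*x + 9) dx. Term by term:
    ∫_0^3 x^6 dx = 2187/7;  ∫_0^3 -6*x^5 dx = -729;  ∫_0^3 13*x^4 dx = 3159/5;
    ∫_0^3 -6*x^3 dx = -243/2;  ∫_0^3 -14*x^2 dx = -126;  ∫_0^3 12*x dx = 54;
    ∫_0^3 9 dx = 27.
  Sum: 2187/7 − 729 + 3159/5 − 243/2 − 126 + 54 + 27 = 3411/70.
  ∫_0^3 u'(x)^2 dx = ∫_0^3 (9*x^4 - 36*x^3 + 48*x^2 - 24*x + 4) dx. Term by term:
    ∫_0^3 9*x^4 dx = 2187/5;  ∫_0^3 -36*x^3 dx = -729;  ∫_0^3 48*x^2 dx = 432;
    ∫_0^3 -24*x dx = -108;  ∫_0^3 4 dx = 12.
  Sum: 2187/5 − 729 + 432 − 108 + 12 = 222/5.
Adding: ||u||_{H^1}^2 = 3411/70 + 222/5 = 6519/70.


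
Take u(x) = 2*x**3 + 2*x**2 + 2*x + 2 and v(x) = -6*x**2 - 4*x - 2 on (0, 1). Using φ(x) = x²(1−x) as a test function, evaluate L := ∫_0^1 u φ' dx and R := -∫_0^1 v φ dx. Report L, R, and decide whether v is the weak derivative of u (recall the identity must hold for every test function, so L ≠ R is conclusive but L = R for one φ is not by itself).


LHS = -17/30, RHS = 17/30. No, v is not the weak derivative of u.

u(x) = 2*x**3 + 2*x**2 + 2*x + 2, classical derivative u'(x) = 6*x**2 + 4*x + 2.
φ(x) = x²(1−x), so φ'(x) = x*(2 - 3*x).
Note φ(0) = φ(1) = 0, so the boundary term u·φ vanishes.
LHS = ∫_0^1 u(x) φ'(x) dx = ∫_0^1 (-6*x^5 - 2*x^4 - 2*x^3 - 2*x^2 + 4*x) dx. Term by term:
  ∫_0^1 -6*x^5 dx = -1;  ∫_0^1 -2*x^4 dx = -2/5;  ∫_0^1 -2*x^3 dx = -1/2;
  ∫_0^1 -2*x^2 dx = -2/3;  ∫_0^1 4*x dx = 2.
Sum: -1 − 2/5 − 1/2 − 2/3 + 2 = -17/30.
So LHS = -17/30.
∫_0^1 v(x) φ(x) dx = ∫_0^1 (6*x^5 - 2*x^4 - 2*x^3 - 2*x^2) dx. Term by term:
  ∫_0^1 6*x^5 dx = 1;  ∫_0^1 -2*x^4 dx = -2/5;  ∫_0^1 -2*x^3 dx = -1/2;
  ∫_0^1 -2*x^2 dx = -2/3.
Sum: 1 − 2/5 − 1/2 − 2/3 = -17/30.
So RHS = -∫_0^1 v(x) φ(x) dx = 17/30.
LHS − RHS = -17/15 ≠ 0, so the identity fails.
(For a valid weak derivative the identity must hold for EVERY test function, in particular this one. The failure shows v is NOT the weak derivative of u.)
Correct weak derivative would be u'(x) = 6*x**2 + 4*x + 2.


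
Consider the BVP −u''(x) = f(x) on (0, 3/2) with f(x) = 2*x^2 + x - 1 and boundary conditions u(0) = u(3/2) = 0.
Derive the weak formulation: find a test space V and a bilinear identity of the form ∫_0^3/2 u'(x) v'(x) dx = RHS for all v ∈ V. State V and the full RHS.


V = H^1_0(0, 3/2) (so v(0) = v(3/2) = 0); weak form: ∫_0^3/2 u'v' dx = ∫_0^3/2 (2*x^2 + x - 1) v dx for all v ∈ V.

Multiply both sides by a test function v and integrate from 0 to 3/2:
  ∫_0^3/2 −u''(x) v(x) dx = ∫_0^3/2 f(x) v(x) dx.
Integrate the LHS by parts once:
  ∫_0^3/2 −u'' v dx = −[u'(x) v(x)]_0^3/2 + ∫_0^3/2 u'(x) v'(x) dx.
Thus ∫_0^3/2 u'(x) v'(x) dx = ∫_0^3/2 f(x) v(x) dx + [u'(x) v(x)]_0^3/2.
Choose V so that boundary terms are either known or forced to vanish.
u is Dirichlet: u(0) = u(3/2) = 0. Let V = H^1_0(0, 3/2); then v(0) = v(3/2) = 0, and [u' v]_0^3/2 = 0.
Weak formulation: find u (satisfying any essential BC) such that ∫_0^3/2 u'(x) v'(x) dx = ∫_0^3/2 f v dx for all v ∈ V.
Substituting f(x) = 2*x^2 + x - 1, the right-hand side is ∫_0^3/2 (2*x^2 + x - 1) v dx.


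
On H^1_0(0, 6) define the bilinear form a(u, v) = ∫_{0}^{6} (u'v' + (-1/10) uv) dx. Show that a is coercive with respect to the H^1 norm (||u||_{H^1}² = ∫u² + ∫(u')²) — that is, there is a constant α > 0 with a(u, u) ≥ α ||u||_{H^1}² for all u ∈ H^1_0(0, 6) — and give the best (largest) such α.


α = (-18/5 + π^2)/(π^2 + 36)

Coercivity of a(·,·) on H^1_0(0, 6) means a(u, u) ≥ α ||u||_{H^1}² for every u ∈ H^1_0.
The interval has length L = 6, and Poincaré/coercivity depend only on L. Here a(u, u) = ∫(u')² + (-1/10)·∫u².
Here c = -1/10 < 0 with |c| < (π/L)² = π^2/36, so coercivity still holds. The condition a(u,u) ≥ α||u||_{H^1}² reads (1−α)∫(u')² ≥ (α−c)∫u². Any admissible α is ≤ 1 (rapidly oscillating u have ∫u²/∫(u')² → 0), and α = 1 would force 0 ≥ (1−c)∫u², impossible since c < 1; so 1−α > 0. By the sharp Poincaré inequality on H^1_0 of an interval of length L, ∫(u')² ≥ (π/L)²∫u² with equality for the first sine mode sin(π(x−x₀)/L) (x₀ the left endpoint), so the inequality holds for all u iff (1−α)(π/L)² ≥ α − c, i.e. α ≤ ((π/L)² + c)/((π/L)² + 1) = (1 + c(L/π)²)/(1 + (L/π)²). (Direct route, valid since c ≤ 0: Poincaré gives c∫u² ≥ c(L/π)²∫(u')², so a(u,u) ≥ (1 + c(L/π)²)∫(u')², while ||u||_{H^1}² ≤ (1 + (L/π)²)∫(u')²; dividing yields the same α.) With (π/L)² = π^2/36 and c = -1/10, the largest admissible constant is α = ((π/L)² + c)/((π/L)² + 1).
Simplifying, α = (-18/5 + π^2)/(π^2 + 36).


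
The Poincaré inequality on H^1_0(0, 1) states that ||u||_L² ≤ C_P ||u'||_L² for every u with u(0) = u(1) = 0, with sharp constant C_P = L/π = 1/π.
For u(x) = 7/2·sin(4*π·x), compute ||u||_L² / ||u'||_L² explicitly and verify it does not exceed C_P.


||u||_L² / ||u'||_L² = 1/(4*π) < C_P = 1/π.

u(x) = 7/2·sin(4*π·x), so u'(x) = 14*π*cos(4*π*x).
Writing u(x) = A·sin(kπx/L) with A = 7/2 and k = 4, use ∫_0^L sin²(kπx/L) dx = L/2 and ∫_0^L cos²(kπx/L) dx = L/2.
u² = 49/4·sin²(4*π·x) and (u')² = 196*π^2·cos²(4*π·x), and each of sin², cos² integrates to L/2 = 1/2 over (0, 1).
∫_0^1 u² dx = 49/8, so ||u||_L² = 7*sqrt(2)/4.
∫_0^1 (u')² dx = 98*π^2, so ||u'||_L² = 7*sqrt(2)*π.
Ratio ||u||_L² / ||u'||_L² = 1/(4*π).
Sharp Poincaré constant on H^1_0(0, 1) is C_P = L/π = 1/π, achieved by sin(π·x).
This is the k = 4 harmonic; the ratio L/(kπ) is strictly less than C_P = L/π, consistent with the sharp inequality ||u||_L² ≤ C_P ||u'||_L².


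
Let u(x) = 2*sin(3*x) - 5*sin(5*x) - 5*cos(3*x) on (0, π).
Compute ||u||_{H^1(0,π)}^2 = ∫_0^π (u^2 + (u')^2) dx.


||u||_{H^1(0,π)}^2 = 470*π

u'(x) = 15*sin(3*x) + 6*cos(3*x) - 25*cos(5*x).
Expand u² and (u')² and integrate term by term on (0, π), using: for integers n ≥ 1, ∫_0^π sin²(nx) dx = ∫_0^π cos²(nx) dx = π/2; for n ≠ n', ∫_0^π sin(nx)sin(n'x) dx = ∫_0^π cos(nx)cos(n'x) dx = 0; and by product-to-sum, ∫_0^π sin(nx)cos(n'x) dx = ½∫_0^π [sin((n+n')x) + sin((n−n')x)] dx, which is 0 when n+n' is even and 2n/(n²−n'²) when n+n' is odd (it need not vanish on (0, π)).
  u² squared terms: (-5)²·∫cos(3x)² dx = 25·π/2 = 25*π/2;  (-5)²·∫sin(5x)² dx = 25·π/2 = 25*π/2;  (2)²·∫sin(3x)² dx = 4·π/2 = 2*π.
  u² cross terms: 2·(-5)·(-5)·∫cos(3x)·sin(5x) dx = 50·(0) = 0;  2·(-5)·(2)·∫cos(3x)·sin(3x) dx = -20·(0) = 0;  2·(-5)·(2)·∫sin(5x)·sin(3x) dx = -20·(0) = 0.
  So ∫_0^π u² dx = 25*π/2 + 25*π/2 + 2*π + 0 + 0 + 0 = 27*π.
  (u')² squared terms: (-25)²·∫cos(5x)² dx = 625·π/2 = 625*π/2;  (6)²·∫cos(3x)² dx = 36·π/2 = 18*π;  (15)²·∫sin(3x)² dx = 225·π/2 = 225*π/2.
  (u')² cross terms: 2·(-25)·(6)·∫cos(5x)·cos(3x) dx = -300·(0) = 0;  2·(-25)·(15)·∫cos(5x)·sin(3x) dx = -750·(0) = 0;  2·(6)·(15)·∫cos(3x)·sin(3x) dx = 180·(0) = 0.
  So ∫_0^π (u')² dx = 625*π/2 + 18*π + 225*π/2 + 0 + 0 + 0 = 443*π.
||u||_{H^1}^2 = (27*π) + (443*π) = 470*π.


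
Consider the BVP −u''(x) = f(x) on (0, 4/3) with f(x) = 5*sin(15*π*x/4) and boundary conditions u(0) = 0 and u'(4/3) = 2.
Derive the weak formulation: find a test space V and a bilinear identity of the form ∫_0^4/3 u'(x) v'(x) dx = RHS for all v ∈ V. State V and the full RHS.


V = {v ∈ H^1(0, 4/3) : v(0) = 0} (test functions vanish at x = 0 where u is specified); weak form: ∫_0^4/3 u'v' dx = ∫_0^4/3 (5*sin(15*π*x/4)) v dx + 2·v(4/3) for all v ∈ V.

Multiply both sides by a test function v and integrate from 0 to 4/3:
  ∫_0^4/3 −u''(x) v(x) dx = ∫_0^4/3 f(x) v(x) dx.
Integrate the LHS by parts once:
  ∫_0^4/3 −u'' v dx = −[u'(x) v(x)]_0^4/3 + ∫_0^4/3 u'(x) v'(x) dx.
Thus ∫_0^4/3 u'(x) v'(x) dx = ∫_0^4/3 f(x) v(x) dx + [u'(x) v(x)]_0^4/3.
Choose V so that boundary terms are either known or forced to vanish.
Mixed BC: u(0) = 0 (Dirichlet) and u'(4/3) = 2 (Neumann). Define V = {v ∈ H^1(0, 4/3) : v(0) = 0}. Then [u' v]_0^4/3 = u'(4/3)·v(4/3) − u'(0)·0 = 2·v(4/3).
Weak formulation: find u (satisfying any essential BC) such that ∫_0^4/3 u'(x) v'(x) dx = ∫_0^4/3 f v dx + 2·v(4/3) for all v ∈ V (Dirichlet at 0 absorbed into V; Neumann datum at x = 4/3 contributes the boundary term).
Substituting f(x) = 5*sin(15*π*x/4), the right-hand side is ∫_0^4/3 (5*sin(15*π*x/4)) v dx + 2·v(4/3).


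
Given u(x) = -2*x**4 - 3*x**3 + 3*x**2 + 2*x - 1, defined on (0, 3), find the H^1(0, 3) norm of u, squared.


||u||_{H^1}^2 = 1712226/35

The H^1 norm (squared) on an interval (0, L) is
  ||u||_{H^1}^2 = ∫_0^L u(x)^2 dx + ∫_0^L u'(x)^2 dx.
Compute u'(x) = -8*x**3 - 9*x**2 + 6*x + 2.
Then u(x)^2 = 4*x**8 + 12*x**7 - 3*x**6 - 26*x**5 + x**4 + 18*x**3 - 2*x**2 - 4*x + 1 and u'(x)^2 = 64*x**6 + 144*x**5 - 15*x**4 - 140*x**3 + 24*x + 4.
Integrate each monomial from 0 to 3 using ∫_0^3 c·x^n dx = c·3^(n+1)/(n+1):
  ∫_0^3 u(x)^2 dx = ∫_0^3 (4*x^8 + 12*x^7 - 3*x^6 - 26*x^5 + x^4 + 18*x^3 - 2*x^2 - 4*x + 1) dx. Term by term:
    ∫_0^3 4*x^8 dx = 8748;  ∫_0^3 12*x^7 dx = 19683/2;  ∫_0^3 -3*x^6 dx = -6561/7;
    ∫_0^3 -26*x^5 dx = -3159;  ∫_0^3 x^4 dx = 243/5;  ∫_0^3 18*x^3 dx = 729/2;
    ∫_0^3 -2*x^2 dx = -18;  ∫_0^3 -4*x dx = -18;  ∫_0^3 1 dx = 3.
  Sum: 8748 + 19683/2 − 6561/7 − 3159 + 243/5 + 729/2 − 18 − 18 + 3 = 520566/35.
  ∫_0^3 u'(x)^2 dx = ∫_0^3 (64*x^6 + 144*x^5 - 15*x^4 - 140*x^3 + 24*x + 4) dx. Term by term:
    ∫_0^3 64*x^6 dx = 139968/7;  ∫_0^3 144*x^5 dx = 17496;  ∫_0^3 -15*x^4 dx = -729;
    ∫_0^3 -140*x^3 dx = -2835;  ∫_0^3 24*x dx = 108;  ∫_0^3 4 dx = 12.
  Sum: 139968/7 + 17496 − 729 − 2835 + 108 + 12 = 238332/7.
Adding: ||u||_{H^1}^2 = 520566/35 + 238332/7 = 1712226/35.


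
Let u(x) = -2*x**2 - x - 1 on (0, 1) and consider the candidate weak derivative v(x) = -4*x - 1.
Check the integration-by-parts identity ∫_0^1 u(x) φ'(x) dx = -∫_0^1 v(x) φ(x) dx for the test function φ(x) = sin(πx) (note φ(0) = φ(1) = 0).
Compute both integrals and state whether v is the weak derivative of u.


LHS = 6/π, RHS = 6/π. Yes, v = u' weakly.

u(x) = -2*x**2 - x - 1, classical derivative u'(x) = -4*x - 1.
φ(x) = sin(πx), so φ'(x) = π*cos(π*x).
Note φ(0) = φ(1) = 0, so the boundary term u·φ vanishes.
LHS = ∫_0^1 u(x) φ'(x) dx = ∫_0^1 (-2*π*x^2*cos(π*x) - π*x*cos(π*x) - π*cos(π*x)) dx. Term by term:
  ∫_0^1 -π*cos(π*x) dx = 0;  ∫_0^1 -π*x*cos(π*x) dx = 2/π;  ∫_0^1 -2*π*x^2*cos(π*x) dx = 4/π.
Sum: 0 + 2/π + 4/π = 6/π.
So LHS = 6/π.
∫_0^1 v(x) φ(x) dx = ∫_0^1 (-4*x*sin(π*x) - sin(π*x)) dx. Term by term:
  ∫_0^1 -sin(π*x) dx = -2/π;  ∫_0^1 -4*x*sin(π*x) dx = -4/π.
Sum: -2/π − 4/π = -6/π.
So RHS = -∫_0^1 v(x) φ(x) dx = 6/π.
LHS = RHS, so the identity holds for this test φ.
Moreover u is smooth here and v(x) = u'(x) = -4*x - 1 pointwise, so the identity holds for every test function. Hence v is the weak derivative of u.


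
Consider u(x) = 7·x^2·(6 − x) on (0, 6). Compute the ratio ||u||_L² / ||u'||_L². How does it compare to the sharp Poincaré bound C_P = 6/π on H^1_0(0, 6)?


||u||_L² / ||u'||_L² = 3*sqrt(14)/7 < C_P = 6/π.

u(x) = 7·x^2·(6 − x), so u'(x) = 21*x*(4 - x).
u(x) = 7·x^2·(6 − x) vanishes at x = 0 and x = 6, so u ∈ H^1_0(0, 6). Differentiate via the product rule and integrate the resulting polynomials term by term.
  ∫_0^6 u² dx = ∫_0^6 (49*x^6 - 588*x^5 + 1764*x^4) dx. Term by term:
    ∫_0^6 49*x^6 dx = 1959552;  ∫_0^6 -588*x^5 dx = -4572288;  ∫_0^6 1764*x^4 dx = 13716864/5.
  Sum: 1959552 − 4572288 + 13716864/5 = 653184/5.
  ∫_0^6 (u')² dx = ∫_0^6 (441*x^4 - 3528*x^3 + 7056*x^2) dx. Term by term:
    ∫_0^6 441*x^4 dx = 3429216/5;  ∫_0^6 -3528*x^3 dx = -1143072;  ∫_0^6 7056*x^2 dx = 508032.
  Sum: 3429216/5 − 1143072 + 508032 = 254016/5.
∫_0^6 u² dx = 653184/5, so ||u||_L² = 216*sqrt(70)/5.
∫_0^6 (u')² dx = 254016/5, so ||u'||_L² = 504*sqrt(5)/5.
Ratio ||u||_L² / ||u'||_L² = 3*sqrt(14)/7.
Sharp Poincaré constant on H^1_0(0, 6) is C_P = L/π = 6/π, achieved by sin(π/6·x).
A polynomial bump cannot attain the sharp Poincaré constant (only the first sine eigenfunction does), so the ratio is strictly less than C_P, consistent with ||u||_L² ≤ C_P ||u'||_L².


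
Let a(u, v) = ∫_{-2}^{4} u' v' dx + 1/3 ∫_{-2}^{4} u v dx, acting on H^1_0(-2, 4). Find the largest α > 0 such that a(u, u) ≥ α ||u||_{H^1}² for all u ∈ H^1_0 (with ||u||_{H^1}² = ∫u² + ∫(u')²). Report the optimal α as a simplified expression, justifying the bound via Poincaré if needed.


α = (π^2 + 12)/(π^2 + 36)

Coercivity of a(·,·) on H^1_0(-2, 4) means a(u, u) ≥ α ||u||_{H^1}² for every u ∈ H^1_0.
The interval has length L = 6, and Poincaré/coercivity depend only on L. Here a(u, u) = ∫(u')² + (1/3)·∫u².
Here 0 < c = 1/3 < 1. The condition a(u,u) ≥ α||u||_{H^1}² reads (1−α)∫(u')² ≥ (α−c)∫u². Any admissible α is ≤ 1 (rapidly oscillating u have ∫u²/∫(u')² → 0), and α = 1 would force 0 ≥ (1−c)∫u², impossible since c < 1; so 1−α > 0. By the sharp Poincaré inequality on H^1_0 of an interval of length L, ∫(u')² ≥ (π/L)²∫u² with equality for the first sine mode sin(π(x−x₀)/L) (x₀ the left endpoint), so the inequality holds for all u iff (1−α)(π/L)² ≥ α − c, i.e. α ≤ ((π/L)² + c)/((π/L)² + 1) = (1 + c(L/π)²)/(1 + (L/π)²). With (π/L)² = π^2/36 and c = 1/3, the largest admissible constant is α = ((π/L)² + c)/((π/L)² + 1).
Simplifying, α = (π^2 + 12)/(π^2 + 36).


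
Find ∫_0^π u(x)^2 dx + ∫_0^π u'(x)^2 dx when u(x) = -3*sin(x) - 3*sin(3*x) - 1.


||u||_{H^1(0,π)}^2 = 16 + 55*π

u'(x) = -3*cos(x) - 9*cos(3*x).
Expand u² and (u')² and integrate term by term on (0, π), using: for integers n ≥ 1, ∫_0^π sin²(nx) dx = ∫_0^π cos²(nx) dx = π/2; for n ≠ n', ∫_0^π sin(nx)sin(n'x) dx = ∫_0^π cos(nx)cos(n'x) dx = 0; and by product-to-sum, ∫_0^π sin(nx)cos(n'x) dx = ½∫_0^π [sin((n+n')x) + sin((n−n')x)] dx, which is 0 when n+n' is even and 2n/(n²−n'²) when n+n' is odd (it need not vanish on (0, π)). For the constant mode: ∫_0^π 1 dx = π, ∫_0^π cos(nx) dx = 0, ∫_0^π sin(nx) dx = (1−(−1)^n)/n.
  u² squared terms: (-1)²·∫1 dx = 1·π = π;  (-3)²·∫sin(x)² dx = 9·π/2 = 9*π/2;  (-3)²·∫sin(3x)² dx = 9·π/2 = 9*π/2.
  u² cross terms: 2·(-1)·(-3)·∫1·sin(x) dx = 6·(2) = 12;  2·(-1)·(-3)·∫1·sin(3x) dx = 6·(2/3) = 4;  2·(-3)·(-3)·∫sin(x)·sin(3x) dx = 18·(0) = 0.
  So ∫_0^π u² dx = π + 9*π/2 + 9*π/2 + 12 + 4 + 0 = 16 + 10*π.
  (u')² squared terms: (-9)²·∫cos(3x)² dx = 81·π/2 = 81*π/2;  (-3)²·∫cos(x)² dx = 9·π/2 = 9*π/2.
  (u')² cross terms: 2·(-9)·(-3)·∫cos(3x)·cos(x) dx = 54·(0) = 0.
  So ∫_0^π (u')² dx = 81*π/2 + 9*π/2 + 0 = 45*π.
||u||_{H^1}^2 = (16 + 10*π) + (45*π) = 16 + 55*π.


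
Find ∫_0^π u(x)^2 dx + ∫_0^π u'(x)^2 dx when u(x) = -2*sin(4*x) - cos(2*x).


||u||_{H^1(0,π)}^2 = 73*π/2

u'(x) = 2*sin(2*x) - 8*cos(4*x).
Expand u² and (u')² and integrate term by term on (0, π), using: for integers n ≥ 1, ∫_0^π sin²(nx) dx = ∫_0^π cos²(nx) dx = π/2; for n ≠ n', ∫_0^π sin(nx)sin(n'x) dx = ∫_0^π cos(nx)cos(n'x) dx = 0; and by product-to-sum, ∫_0^π sin(nx)cos(n'x) dx = ½∫_0^π [sin((n+n')x) + sin((n−n')x)] dx, which is 0 when n+n' is even and 2n/(n²−n'²) when n+n' is odd (it need not vanish on (0, π)).
  u² squared terms: (-1)²·∫cos(2x)² dx = 1·π/2 = π/2;  (-2)²·∫sin(4x)² dx = 4·π/2 = 2*π.
  u² cross terms: 2·(-1)·(-2)·∫cos(2x)·sin(4x) dx = 4·(0) = 0.
  So ∫_0^π u² dx = π/2 + 2*π + 0 = 5*π/2.
  (u')² squared terms: (-8)²·∫cos(4x)² dx = 64·π/2 = 32*π;  (2)²·∫sin(2x)² dx = 4·π/2 = 2*π.
  (u')² cross terms: 2·(-8)·(2)·∫cos(4x)·sin(2x) dx = -32·(0) = 0.
  So ∫_0^π (u')² dx = 32*π + 2*π + 0 = 34*π.
||u||_{H^1}^2 = (5*π/2) + (34*π) = 73*π/2.


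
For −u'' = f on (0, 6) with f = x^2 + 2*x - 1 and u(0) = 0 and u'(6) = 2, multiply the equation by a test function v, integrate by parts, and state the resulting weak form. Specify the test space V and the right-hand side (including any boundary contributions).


V = {v ∈ H^1(0, 6) : v(0) = 0} (test functions vanish at x = 0 where u is specified); weak form: ∫_0^6 u'v' dx = ∫_0^6 (x^2 + 2*x - 1) v dx + 2·v(6) for all v ∈ V.

Multiply both sides by a test function v and integrate from 0 to 6:
  ∫_0^6 −u''(x) v(x) dx = ∫_0^6 f(x) v(x) dx.
Integrate the LHS by parts once:
  ∫_0^6 −u'' v dx = −[u'(x) v(x)]_0^6 + ∫_0^6 u'(x) v'(x) dx.
Thus ∫_0^6 u'(x) v'(x) dx = ∫_0^6 f(x) v(x) dx + [u'(x) v(x)]_0^6.
Choose V so that boundary terms are either known or forced to vanish.
Mixed BC: u(0) = 0 (Dirichlet) and u'(6) = 2 (Neumann). Define V = {v ∈ H^1(0, 6) : v(0) = 0}. Then [u' v]_0^6 = u'(6)·v(6) − u'(0)·0 = 2·v(6).
Weak formulation: find u (satisfying any essential BC) such that ∫_0^6 u'(x) v'(x) dx = ∫_0^6 f v dx + 2·v(6) for all v ∈ V (Dirichlet at 0 absorbed into V; Neumann datum at x = 6 contributes the boundary term).
Substituting f(x) = x^2 + 2*x - 1, the right-hand side is ∫_0^6 (x^2 + 2*x - 1) v dx + 2·v(6).


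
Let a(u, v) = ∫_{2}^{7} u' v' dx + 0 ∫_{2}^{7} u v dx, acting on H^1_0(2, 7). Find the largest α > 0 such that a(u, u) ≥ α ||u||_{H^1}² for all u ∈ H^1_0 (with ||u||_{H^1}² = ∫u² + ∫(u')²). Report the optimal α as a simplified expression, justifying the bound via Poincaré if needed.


α = π^2/(π^2 + 25)

Coercivity of a(·,·) on H^1_0(2, 7) means a(u, u) ≥ α ||u||_{H^1}² for every u ∈ H^1_0.
The interval has length L = 5, and Poincaré/coercivity depend only on L. Here a(u, u) = ∫(u')² + (0)·∫u².
Here c = 0, so a(u,u) = ∫(u')² alone. The condition a(u,u) ≥ α||u||_{H^1}² reads (1−α)∫(u')² ≥ (α−c)∫u². Any admissible α is ≤ 1 (rapidly oscillating u have ∫u²/∫(u')² → 0), and α = 1 would force 0 ≥ (1−c)∫u², impossible since c < 1; so 1−α > 0. By the sharp Poincaré inequality on H^1_0 of an interval of length L, ∫(u')² ≥ (π/L)²∫u² with equality for the first sine mode sin(π(x−x₀)/L) (x₀ the left endpoint), so the inequality holds for all u iff (1−α)(π/L)² ≥ α − c, i.e. α ≤ ((π/L)² + c)/((π/L)² + 1) = (1 + c(L/π)²)/(1 + (L/π)²). (Direct route, valid since c ≤ 0: Poincaré gives c∫u² ≥ c(L/π)²∫(u')², so a(u,u) ≥ (1 + c(L/π)²)∫(u')², while ||u||_{H^1}² ≤ (1 + (L/π)²)∫(u')²; dividing yields the same α.) With (π/L)² = π^2/25 and c = 0, the largest admissible constant is α = ((π/L)² + c)/((π/L)² + 1).
Simplifying, α = π^2/(π^2 + 25).


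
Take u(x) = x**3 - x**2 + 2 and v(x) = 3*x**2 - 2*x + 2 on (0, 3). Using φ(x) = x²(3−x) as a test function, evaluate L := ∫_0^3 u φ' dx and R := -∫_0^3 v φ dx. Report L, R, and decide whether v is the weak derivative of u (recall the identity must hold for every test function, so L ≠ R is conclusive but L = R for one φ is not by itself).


LHS = -243/5, RHS = -621/10. No, v is not the weak derivative of u.

u(x) = x**3 - x**2 + 2, classical derivative u'(x) = 3*x**2 - 2*x.
φ(x) = x²(3−x), so φ'(x) = 3*x*(2 - x).
Note φ(0) = φ(3) = 0, so the boundary term u·φ vanishes.
LHS = ∫_0^3 u(x) φ'(x) dx = ∫_0^3 (-3*x^5 + 9*x^4 - 6*x^3 - 6*x^2 + 12*x) dx. Term by term:
  ∫_0^3 -3*x^5 dx = -729/2;  ∫_0^3 9*x^4 dx = 2187/5;  ∫_0^3 -6*x^3 dx = -243/2;
  ∫_0^3 -6*x^2 dx = -54;  ∫_0^3 12*x dx = 54.
Sum: -729/2 + 2187/5 − 243/2 − 54 + 54 = -243/5.
So LHS = -243/5.
∫_0^3 v(x) φ(x) dx = ∫_0^3 (-3*x^5 + 11*x^4 - 8*x^3 + 6*x^2) dx. Term by term:
  ∫_0^3 -3*x^5 dx = -729/2;  ∫_0^3 11*x^4 dx = 2673/5;  ∫_0^3 -8*x^3 dx = -162;
  ∫_0^3 6*x^2 dx = 54.
Sum: -729/2 + 2673/5 − 162 + 54 = 621/10.
So RHS = -∫_0^3 v(x) φ(x) dx = -621/10.
LHS − RHS = 27/2 ≠ 0, so the identity fails.
(For a valid weak derivative the identity must hold for EVERY test function, in particular this one. The failure shows v is NOT the weak derivative of u.)
Correct weak derivative would be u'(x) = 3*x**2 - 2*x.


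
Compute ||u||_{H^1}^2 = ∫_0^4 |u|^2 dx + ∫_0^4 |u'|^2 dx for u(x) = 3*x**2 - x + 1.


||u||_{H^1}^2 = 34088/15

The H^1 norm (squared) on an interval (0, L) is
  ||u||_{H^1}^2 = ∫_0^L u(x)^2 dx + ∫_0^L u'(x)^2 dx.
Compute u'(x) = 6*x - 1.
Then u(x)^2 = 9*x**4 - 6*x**3 + 7*x**2 - 2*x + 1 and u'(x)^2 = 36*x**2 - 12*x + 1.
Integrate each monomial from 0 to 4 using ∫_0^4 c·x^n dx = c·4^(n+1)/(n+1):
  ∫_0^4 u(x)^2 dx = ∫_0^4 (9*x^4 - 6*x^3 + 7*x^2 - 2*x + 1) dx. Term by term:
    ∫_0^4 9*x^4 dx = 9216/5;  ∫_0^4 -6*x^3 dx = -384;  ∫_0^4 7*x^2 dx = 448/3;
    ∫_0^4 -2*x dx = -16;  ∫_0^4 1 dx = 4.
  Sum: 9216/5 − 384 + 448/3 − 16 + 4 = 23948/15.
  ∫_0^4 u'(x)^2 dx = ∫_0^4 (36*x^2 - 12*x + 1) dx. Term by term:
    ∫_0^4 36*x^2 dx = 768;  ∫_0^4 -12*x dx = -96;  ∫_0^4 1 dx = 4.
  Sum: 768 − 96 + 4 = 676.
Adding: ||u||_{H^1}^2 = 23948/15 + 676 = 34088/15.


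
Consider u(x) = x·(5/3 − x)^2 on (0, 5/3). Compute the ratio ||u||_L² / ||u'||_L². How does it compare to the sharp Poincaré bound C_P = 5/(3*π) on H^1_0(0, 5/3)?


||u||_L² / ||u'||_L² = 5*sqrt(14)/42 < C_P = 5/(3*π).

u(x) = x·(5/3 − x)^2, so u'(x) = (3*x - 5)*(9*x - 5)/9.
u(x) = x·(5/3 − x)^2 vanishes at x = 0 and x = 5/3, so u ∈ H^1_0(0, 5/3). Differentiate via the product rule and integrate the resulting polynomials term by term.
  ∫_0^5/3 u² dx = ∫_0^5/3 (x^6 - 20*x^5/3 + 50*x^4/3 - 500*x^3/27 + 625*x^2/81) dx. Term by term:
    ∫_0^5/3 x^6 dx = 78125/15309;  ∫_0^5/3 -20*x^5/3 dx = -156250/6561;  ∫_0^5/3 50*x^4/3 dx = 31250/729;
    ∫_0^5/3 -500*x^3/27 dx = -78125/2187;  ∫_0^5/3 625*x^2/81 dx = 78125/6561.
  Sum: 78125/15309 − 156250/6561 + 31250/729 − 78125/2187 + 78125/6561 = 15625/45927.
  ∫_0^5/3 (u')² dx = ∫_0^5/3 (9*x^4 - 40*x^3 + 550*x^2/9 - 1000*x/27 + 625/81) dx. Term by term:
    ∫_0^5/3 9*x^4 dx = 625/27;  ∫_0^5/3 -40*x^3 dx = -6250/81;  ∫_0^5/3 550*x^2/9 dx = 68750/729;
    ∫_0^5/3 -1000*x/27 dx = -12500/243;  ∫_0^5/3 625/81 dx = 3125/243.
  Sum: 625/27 − 6250/81 + 68750/729 − 12500/243 + 3125/243 = 1250/729.
∫_0^5/3 u² dx = 15625/45927, so ||u||_L² = 125*sqrt(7)/567.
∫_0^5/3 (u')² dx = 1250/729, so ||u'||_L² = 25*sqrt(2)/27.
Ratio ||u||_L² / ||u'||_L² = 5*sqrt(14)/42.
Sharp Poincaré constant on H^1_0(0, 5/3) is C_P = L/π = 5/(3*π), achieved by sin(3*π/5·x).
A polynomial bump cannot attain the sharp Poincaré constant (only the first sine eigenfunction does), so the ratio is strictly less than C_P, consistent with ||u||_L² ≤ C_P ||u'||_L².


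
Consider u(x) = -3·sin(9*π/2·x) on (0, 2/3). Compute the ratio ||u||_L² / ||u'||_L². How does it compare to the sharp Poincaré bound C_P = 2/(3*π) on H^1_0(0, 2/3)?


||u||_L² / ||u'||_L² = 2/(9*π) < C_P = 2/(3*π).

u(x) = -3·sin(9*π/2·x), so u'(x) = -27*π*cos(9*π*x/2)/2.
Writing u(x) = A·sin(kπx/L) with A = -3 and k = 3, use ∫_0^L sin²(kπx/L) dx = L/2 and ∫_0^L cos²(kπx/L) dx = L/2.
u² = 9·sin²(9*π/2·x) and (u')² = 729*π^2/4·cos²(9*π/2·x), and each of sin², cos² integrates to L/2 = 1/3 over (0, 2/3).
∫_0^2/3 u² dx = 3, so ||u||_L² = sqrt(3).
∫_0^2/3 (u')² dx = 243*π^2/4, so ||u'||_L² = 9*sqrt(3)*π/2.
Ratio ||u||_L² / ||u'||_L² = 2/(9*π).
Sharp Poincaré constant on H^1_0(0, 2/3) is C_P = L/π = 2/(3*π), achieved by sin(3*π/2·x).
This is the k = 3 harmonic; the ratio L/(kπ) is strictly less than C_P = L/π, consistent with the sharp inequality ||u||_L² ≤ C_P ||u'||_L².


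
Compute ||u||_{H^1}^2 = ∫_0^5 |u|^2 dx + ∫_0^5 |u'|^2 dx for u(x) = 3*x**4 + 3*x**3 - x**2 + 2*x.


||u||_{H^1}^2 = 60990415/12

The H^1 norm (squared) on an interval (0, L) is
  ||u||_{H^1}^2 = ∫_0^L u(x)^2 dx + ∫_0^L u'(x)^2 dx.
Compute u'(x) = 12*x**3 + 9*x**2 - 2*x + 2.
Then u(x)^2 = 9*x**8 + 18*x**7 + 3*x**6 + 6*x**5 + 13*x**4 - 4*x**3 + 4*x**2 and u'(x)^2 = 144*x**6 + 216*x**5 + 33*x**4 + 12*x**3 + 40*x**2 - 8*x + 4.
Integrate each monomial from 0 to 5 using ∫_0^5 c·x^n dx = c·5^(n+1)/(n+1):
  ∫_0^5 u(x)^2 dx = ∫_0^5 (9*x^8 + 18*x^7 + 3*x^6 + 6*x^5 + 13*x^4 - 4*x^3 + 4*x^2) dx. Term by term:
    ∫_0^5 9*x^8 dx = 1953125;  ∫_0^5 18*x^7 dx = 3515625/4;  ∫_0^5 3*x^6 dx = 234375/7;
    ∫_0^5 6*x^5 dx = 15625;  ∫_0^5 13*x^4 dx = 8125;  ∫_0^5 -4*x^3 dx = -625;
    ∫_0^5 4*x^2 dx = 500/3.
  Sum: 1953125 + 3515625/4 + 234375/7 + 15625 + 8125 − 625 + 500/3 = 242659625/84.
  ∫_0^5 u'(x)^2 dx = ∫_0^5 (144*x^6 + 216*x^5 + 33*x^4 + 12*x^3 + 40*x^2 - 8*x + 4) dx. Term by term:
    ∫_0^5 144*x^6 dx = 11250000/7;  ∫_0^5 216*x^5 dx = 562500;  ∫_0^5 33*x^4 dx = 20625;
    ∫_0^5 12*x^3 dx = 1875;  ∫_0^5 40*x^2 dx = 5000/3;  ∫_0^5 -8*x dx = -100;
    ∫_0^5 4 dx = 20.
  Sum: 11250000/7 + 562500 + 20625 + 1875 + 5000/3 − 100 + 20 = 46068320/21.
Adding: ||u||_{H^1}^2 = 242659625/84 + 46068320/21 = 60990415/12.


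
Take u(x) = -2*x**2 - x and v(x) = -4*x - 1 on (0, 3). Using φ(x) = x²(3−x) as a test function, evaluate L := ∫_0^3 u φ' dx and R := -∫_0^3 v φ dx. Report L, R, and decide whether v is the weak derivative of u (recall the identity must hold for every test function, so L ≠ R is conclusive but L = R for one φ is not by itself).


LHS = 1107/20, RHS = 1107/20. Yes, v = u' weakly.

u(x) = -2*x**2 - x, classical derivative u'(x) = -4*x - 1.
φ(x) = x²(3−x), so φ'(x) = 3*x*(2 - x).
Note φ(0) = φ(3) = 0, so the boundary term u·φ vanishes.
LHS = ∫_0^3 u(x) φ'(x) dx = ∫_0^3 (6*x^4 - 9*x^3 - 6*x^2) dx. Term by term:
  ∫_0^3 6*x^4 dx = 1458/5;  ∫_0^3 -9*x^3 dx = -729/4;  ∫_0^3 -6*x^2 dx = -54.
Sum: 1458/5 − 729/4 − 54 = 1107/20.
So LHS = 1107/20.
∫_0^3 v(x) φ(x) dx = ∫_0^3 (4*x^4 - 11*x^3 - 3*x^2) dx. Term by term:
  ∫_0^3 4*x^4 dx = 972/5;  ∫_0^3 -11*x^3 dx = -891/4;  ∫_0^3 -3*x^2 dx = -27.
Sum: 972/5 − 891/4 − 27 = -1107/20.
So RHS = -∫_0^3 v(x) φ(x) dx = 1107/20.
LHS = RHS, so the identity holds for this test φ.
Moreover u is smooth here and v(x) = u'(x) = -4*x - 1 pointwise, so the identity holds for every test function. Hence v is the weak derivative of u.


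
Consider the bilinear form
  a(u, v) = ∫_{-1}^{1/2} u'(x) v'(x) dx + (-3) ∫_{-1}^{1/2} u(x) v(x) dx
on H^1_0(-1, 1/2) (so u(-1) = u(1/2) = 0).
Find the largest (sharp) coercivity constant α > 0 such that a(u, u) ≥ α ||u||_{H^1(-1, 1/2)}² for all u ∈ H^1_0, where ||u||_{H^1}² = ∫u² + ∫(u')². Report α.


α = (-27 + 4*π^2)/(9 + 4*π^2)

Coercivity of a(·,·) on H^1_0(-1, 1/2) means a(u, u) ≥ α ||u||_{H^1}² for every u ∈ H^1_0.
The interval has length L = 3/2, and Poincaré/coercivity depend only on L. Here a(u, u) = ∫(u')² + (-3)·∫u².
Here c = -3 < 0 with |c| < (π/L)² = 4*π^2/9, so coercivity still holds. The condition a(u,u) ≥ α||u||_{H^1}² reads (1−α)∫(u')² ≥ (α−c)∫u². Any admissible α is ≤ 1 (rapidly oscillating u have ∫u²/∫(u')² → 0), and α = 1 would force 0 ≥ (1−c)∫u², impossible since c < 1; so 1−α > 0. By the sharp Poincaré inequality on H^1_0 of an interval of length L, ∫(u')² ≥ (π/L)²∫u² with equality for the first sine mode sin(π(x−x₀)/L) (x₀ the left endpoint), so the inequality holds for all u iff (1−α)(π/L)² ≥ α − c, i.e. α ≤ ((π/L)² + c)/((π/L)² + 1) = (1 + c(L/π)²)/(1 + (L/π)²). (Direct route, valid since c ≤ 0: Poincaré gives c∫u² ≥ c(L/π)²∫(u')², so a(u,u) ≥ (1 + c(L/π)²)∫(u')², while ||u||_{H^1}² ≤ (1 + (L/π)²)∫(u')²; dividing yields the same α.) With (π/L)² = 4*π^2/9 and c = -3, the largest admissible constant is α = ((π/L)² + c)/((π/L)² + 1).
Simplifying, α = (-27 + 4*π^2)/(9 + 4*π^2).
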